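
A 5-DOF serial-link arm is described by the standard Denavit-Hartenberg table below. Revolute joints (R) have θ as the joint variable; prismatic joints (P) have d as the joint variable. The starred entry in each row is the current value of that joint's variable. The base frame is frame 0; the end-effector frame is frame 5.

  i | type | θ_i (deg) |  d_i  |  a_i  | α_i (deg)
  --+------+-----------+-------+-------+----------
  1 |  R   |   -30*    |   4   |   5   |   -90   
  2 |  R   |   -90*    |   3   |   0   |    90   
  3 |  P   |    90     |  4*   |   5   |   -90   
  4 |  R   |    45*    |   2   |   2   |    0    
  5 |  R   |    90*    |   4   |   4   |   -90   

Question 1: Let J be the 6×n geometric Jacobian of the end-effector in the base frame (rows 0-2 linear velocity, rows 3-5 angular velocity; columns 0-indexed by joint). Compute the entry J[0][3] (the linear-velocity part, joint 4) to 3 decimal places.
axis z_3 = (-0.0000,0.0000,-1.0000); lever o_n−o_3 = (2.9671,-3.3461,-6.0000)
cross product → J_v[:, 3] = (-3.3461,-2.9671,-0.0000)
J_ω[:, 3] = z_3
entry J[0][3] = -3.3461

-3.346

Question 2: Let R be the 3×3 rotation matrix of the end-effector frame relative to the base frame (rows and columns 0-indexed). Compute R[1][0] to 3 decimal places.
-0.966

End-effector x-axis (col 0 of R) = (0.2588,-0.9659,-0.0000)
R[1][0] = -0.9659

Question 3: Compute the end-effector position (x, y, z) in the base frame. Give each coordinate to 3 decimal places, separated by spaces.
after link 1: o_1 = (4.3301, -2.5000, 4.0000)
after link 2: o_2 = (5.8301, 0.0981, 4.0000)
after link 3: o_3 = (4.8660, 6.4282, 4.0000)
after link 4: o_4 = (6.7979, 6.9458, 2.0000)
after link 5: o_5 = (7.8332, 3.0821, -2.0000)

7.833 3.082 -2.000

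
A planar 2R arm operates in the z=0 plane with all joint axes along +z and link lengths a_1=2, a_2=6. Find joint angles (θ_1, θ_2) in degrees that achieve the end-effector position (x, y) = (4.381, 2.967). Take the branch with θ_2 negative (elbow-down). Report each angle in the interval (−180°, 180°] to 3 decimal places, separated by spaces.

cos θ_2 = (27.9963−2²−6²)/(2·2·6) = -0.5002; θ_2 = -120.0103° (elbow-down)
β = atan2(2.9670,4.3810) = 34.1075°; ψ = atan2(-5.1956,-1.0009) = -100.9045°
θ_1 = β − ψ = 135.0120°

135.012 -120.010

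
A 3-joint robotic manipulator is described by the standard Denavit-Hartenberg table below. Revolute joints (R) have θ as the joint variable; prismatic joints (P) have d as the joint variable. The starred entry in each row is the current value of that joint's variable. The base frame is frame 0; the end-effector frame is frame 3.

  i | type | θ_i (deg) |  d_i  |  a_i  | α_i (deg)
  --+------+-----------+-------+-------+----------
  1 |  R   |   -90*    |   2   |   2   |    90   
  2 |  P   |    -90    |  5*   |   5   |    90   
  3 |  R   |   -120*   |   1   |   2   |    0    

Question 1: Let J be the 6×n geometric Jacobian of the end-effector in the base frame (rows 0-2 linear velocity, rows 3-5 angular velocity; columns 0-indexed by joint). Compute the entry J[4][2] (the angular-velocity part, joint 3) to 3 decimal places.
1.000

axis z_2 = (-0.0000,1.0000,-0.0000); lever o_n−o_2 = (1.7321,1.0000,1.0000)
cross product → J_v[:, 2] = (1.0000,0.0000,-1.7321)
J_ω[:, 2] = z_2
entry J[4][2] = 1.0000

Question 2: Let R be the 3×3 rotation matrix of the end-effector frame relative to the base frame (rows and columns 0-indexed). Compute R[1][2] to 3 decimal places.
End-effector z-axis (col 2 of R) = (-0.0000,1.0000,-0.0000)
R[1][2] = 1.0000

1.000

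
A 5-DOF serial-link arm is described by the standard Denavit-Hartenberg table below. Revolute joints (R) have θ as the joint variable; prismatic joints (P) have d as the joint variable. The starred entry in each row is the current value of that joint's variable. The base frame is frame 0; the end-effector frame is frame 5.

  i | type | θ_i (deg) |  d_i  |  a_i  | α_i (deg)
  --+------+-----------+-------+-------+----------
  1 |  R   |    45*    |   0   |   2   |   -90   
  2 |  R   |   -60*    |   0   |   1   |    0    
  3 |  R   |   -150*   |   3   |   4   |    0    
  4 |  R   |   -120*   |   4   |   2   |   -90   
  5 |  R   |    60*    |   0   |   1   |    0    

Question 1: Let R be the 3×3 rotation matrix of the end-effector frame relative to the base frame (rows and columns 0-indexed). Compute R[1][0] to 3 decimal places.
-0.306

End-effector x-axis (col 0 of R) = (0.9186,-0.3062,-0.2500)
R[1][0] = -0.3062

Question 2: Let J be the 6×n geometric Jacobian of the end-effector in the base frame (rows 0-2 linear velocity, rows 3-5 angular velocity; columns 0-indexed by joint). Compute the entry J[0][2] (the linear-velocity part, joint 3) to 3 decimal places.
axis z_2 = (-0.7071,0.7071,0.0000); lever o_n−o_2 = (-5.2559,3.4188,-3.2500)
cross product → J_v[:, 2] = (-2.2981,-2.2981,1.2990)
J_ω[:, 2] = z_2
entry J[0][2] = -2.2981

-2.298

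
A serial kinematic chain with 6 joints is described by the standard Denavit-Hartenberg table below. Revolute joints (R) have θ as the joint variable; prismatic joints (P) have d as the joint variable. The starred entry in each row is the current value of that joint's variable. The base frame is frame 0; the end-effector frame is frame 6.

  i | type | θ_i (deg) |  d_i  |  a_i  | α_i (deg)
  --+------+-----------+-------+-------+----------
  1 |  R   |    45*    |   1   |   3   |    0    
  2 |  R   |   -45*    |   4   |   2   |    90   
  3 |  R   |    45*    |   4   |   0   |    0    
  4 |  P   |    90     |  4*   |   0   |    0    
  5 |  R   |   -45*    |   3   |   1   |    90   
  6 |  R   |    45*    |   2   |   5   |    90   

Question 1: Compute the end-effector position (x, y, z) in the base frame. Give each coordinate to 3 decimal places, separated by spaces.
after link 1: o_1 = (2.1213, 2.1213, 1.0000)
after link 2: o_2 = (4.1213, 2.1213, 5.0000)
after link 3: o_3 = (4.1213, -1.8787, 5.0000)
after link 4: o_4 = (4.1213, -5.8787, 5.0000)
after link 5: o_5 = (4.1213, -8.8787, 6.0000)
after link 6: o_6 = (6.1213, -12.4142, 9.5355)

6.121 -12.414 9.536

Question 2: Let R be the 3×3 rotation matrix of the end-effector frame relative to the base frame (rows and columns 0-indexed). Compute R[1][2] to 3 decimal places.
End-effector z-axis (col 2 of R) = (0.0000,0.7071,0.7071)
R[1][2] = 0.7071

0.707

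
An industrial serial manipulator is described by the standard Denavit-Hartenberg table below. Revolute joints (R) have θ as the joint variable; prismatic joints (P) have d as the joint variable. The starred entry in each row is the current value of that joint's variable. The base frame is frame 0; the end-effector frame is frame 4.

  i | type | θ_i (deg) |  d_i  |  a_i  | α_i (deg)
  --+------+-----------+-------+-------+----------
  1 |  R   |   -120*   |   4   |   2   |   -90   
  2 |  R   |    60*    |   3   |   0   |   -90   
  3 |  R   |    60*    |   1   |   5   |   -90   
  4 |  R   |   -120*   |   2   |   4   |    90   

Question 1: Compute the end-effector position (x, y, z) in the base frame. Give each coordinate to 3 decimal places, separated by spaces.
0.473 2.016 1.969

after link 1: o_1 = (-1.0000, -1.7321, 4.0000)
after link 2: o_2 = (1.5981, -3.2321, 4.0000)
after link 3: o_3 = (-2.3439, -1.3995, 1.3349)
after link 4: o_4 = (0.4731, 2.0155, 1.9689)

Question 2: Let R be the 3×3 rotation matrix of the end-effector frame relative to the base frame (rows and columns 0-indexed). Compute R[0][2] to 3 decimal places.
End-effector z-axis (col 2 of R) = (0.5413,-0.5625,0.6250)
R[0][2] = 0.5413

0.541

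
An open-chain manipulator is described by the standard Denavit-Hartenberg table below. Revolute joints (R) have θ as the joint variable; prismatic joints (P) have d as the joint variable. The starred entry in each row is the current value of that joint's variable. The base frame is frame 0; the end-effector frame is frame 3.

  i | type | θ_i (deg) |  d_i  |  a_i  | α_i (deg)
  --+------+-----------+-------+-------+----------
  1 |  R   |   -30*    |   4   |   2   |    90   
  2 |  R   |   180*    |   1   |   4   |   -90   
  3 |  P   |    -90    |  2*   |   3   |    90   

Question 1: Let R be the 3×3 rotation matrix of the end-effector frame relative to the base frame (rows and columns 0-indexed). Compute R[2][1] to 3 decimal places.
End-effector y-axis (col 1 of R) = (-0.0000,-0.0000,-1.0000)
R[2][1] = -1.0000

-1.000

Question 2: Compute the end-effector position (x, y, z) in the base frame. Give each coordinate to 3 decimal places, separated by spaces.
after link 1: o_1 = (1.7321, -1.0000, 4.0000)
after link 2: o_2 = (-2.2321, 0.1340, 4.0000)
after link 3: o_3 = (-3.7321, -2.4641, 2.0000)

-3.732 -2.464 2.000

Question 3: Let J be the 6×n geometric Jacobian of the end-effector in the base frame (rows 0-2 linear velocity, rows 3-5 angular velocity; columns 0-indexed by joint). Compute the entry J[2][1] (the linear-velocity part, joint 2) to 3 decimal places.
-4.000

axis z_1 = (-0.5000,-0.8660,0.0000); lever o_n−o_1 = (-5.4641,-1.4641,-2.0000)
cross product → J_v[:, 1] = (1.7321,-1.0000,-4.0000)
J_ω[:, 1] = z_1
entry J[2][1] = -4.0000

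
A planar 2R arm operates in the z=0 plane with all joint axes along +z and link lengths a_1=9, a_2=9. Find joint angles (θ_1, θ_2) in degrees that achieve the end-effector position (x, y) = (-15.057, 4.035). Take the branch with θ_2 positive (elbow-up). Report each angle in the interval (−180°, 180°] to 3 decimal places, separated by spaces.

cos θ_2 = (242.9945−9²−9²)/(2·9·9) = 0.5000; θ_2 = 60.0023° (elbow-up)
β = atan2(4.0350,-15.0570) = 164.9983°; ψ = atan2(7.7944,13.4997) = 30.0011°
θ_1 = β − ψ = 134.9971°

134.997 60.002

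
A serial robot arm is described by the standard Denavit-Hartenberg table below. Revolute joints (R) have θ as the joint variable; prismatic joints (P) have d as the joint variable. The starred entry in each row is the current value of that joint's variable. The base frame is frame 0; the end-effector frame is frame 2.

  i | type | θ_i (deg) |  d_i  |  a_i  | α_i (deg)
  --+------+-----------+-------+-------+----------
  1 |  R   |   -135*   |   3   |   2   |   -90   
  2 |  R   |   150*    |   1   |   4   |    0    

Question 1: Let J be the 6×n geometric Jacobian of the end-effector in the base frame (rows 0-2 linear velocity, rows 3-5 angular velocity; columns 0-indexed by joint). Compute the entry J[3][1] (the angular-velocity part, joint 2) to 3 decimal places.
axis z_1 = (0.7071,-0.7071,0.0000); lever o_n−o_1 = (3.1566,1.7424,-2.0000)
cross product → J_v[:, 1] = (1.4142,1.4142,3.4641)
J_ω[:, 1] = z_1
entry J[3][1] = 0.7071

0.707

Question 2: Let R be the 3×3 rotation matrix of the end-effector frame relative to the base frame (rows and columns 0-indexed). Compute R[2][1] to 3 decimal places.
0.866

End-effector y-axis (col 1 of R) = (0.3536,0.3536,0.8660)
R[2][1] = 0.8660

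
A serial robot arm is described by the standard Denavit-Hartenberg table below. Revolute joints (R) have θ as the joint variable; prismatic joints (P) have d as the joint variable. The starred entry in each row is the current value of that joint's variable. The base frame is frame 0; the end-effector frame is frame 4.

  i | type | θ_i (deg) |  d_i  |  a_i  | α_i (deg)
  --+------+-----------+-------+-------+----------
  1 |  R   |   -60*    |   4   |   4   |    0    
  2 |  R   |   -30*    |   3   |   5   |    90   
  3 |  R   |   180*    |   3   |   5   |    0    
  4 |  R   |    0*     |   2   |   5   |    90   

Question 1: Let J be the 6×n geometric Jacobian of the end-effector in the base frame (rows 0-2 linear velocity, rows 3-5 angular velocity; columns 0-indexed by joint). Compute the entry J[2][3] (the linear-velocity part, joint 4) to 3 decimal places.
-5.000

axis z_3 = (-1.0000,-0.0000,0.0000); lever o_n−o_3 = (-2.0000,5.0000,0.0000)
cross product → J_v[:, 3] = (-0.0000,0.0000,-5.0000)
J_ω[:, 3] = z_3
entry J[2][3] = -5.0000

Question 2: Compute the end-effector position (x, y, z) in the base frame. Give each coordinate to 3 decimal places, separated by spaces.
-3.000 1.536 7.000

after link 1: o_1 = (2.0000, -3.4641, 4.0000)
after link 2: o_2 = (2.0000, -8.4641, 7.0000)
after link 3: o_3 = (-1.0000, -3.4641, 7.0000)
after link 4: o_4 = (-3.0000, 1.5359, 7.0000)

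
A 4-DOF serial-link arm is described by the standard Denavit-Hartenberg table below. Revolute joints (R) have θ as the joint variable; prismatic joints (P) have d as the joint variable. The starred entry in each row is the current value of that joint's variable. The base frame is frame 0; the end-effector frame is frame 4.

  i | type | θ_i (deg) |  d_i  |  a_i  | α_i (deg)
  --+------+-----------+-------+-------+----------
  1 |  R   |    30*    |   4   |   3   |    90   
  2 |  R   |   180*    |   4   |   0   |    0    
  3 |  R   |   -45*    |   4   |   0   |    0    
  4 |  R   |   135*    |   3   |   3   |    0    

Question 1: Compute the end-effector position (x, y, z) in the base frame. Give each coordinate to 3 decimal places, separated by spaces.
after link 1: o_1 = (2.5981, 1.5000, 4.0000)
after link 2: o_2 = (4.5981, -1.9641, 4.0000)
after link 3: o_3 = (6.5981, -5.4282, 4.0000)
after link 4: o_4 = (8.0981, -8.0263, 1.0000)

8.098 -8.026 1.000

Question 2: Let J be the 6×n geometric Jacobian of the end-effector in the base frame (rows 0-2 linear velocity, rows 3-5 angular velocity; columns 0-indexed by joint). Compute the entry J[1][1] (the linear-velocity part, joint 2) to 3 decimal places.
axis z_1 = (0.5000,-0.8660,0.0000); lever o_n−o_1 = (5.5000,-9.5263,-3.0000)
cross product → J_v[:, 1] = (2.5981,1.5000,0.0000)
J_ω[:, 1] = z_1
entry J[1][1] = 1.5000

1.500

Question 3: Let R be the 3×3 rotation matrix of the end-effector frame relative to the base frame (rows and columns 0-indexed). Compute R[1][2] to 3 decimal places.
End-effector z-axis (col 2 of R) = (0.5000,-0.8660,0.0000)
R[1][2] = -0.8660

-0.866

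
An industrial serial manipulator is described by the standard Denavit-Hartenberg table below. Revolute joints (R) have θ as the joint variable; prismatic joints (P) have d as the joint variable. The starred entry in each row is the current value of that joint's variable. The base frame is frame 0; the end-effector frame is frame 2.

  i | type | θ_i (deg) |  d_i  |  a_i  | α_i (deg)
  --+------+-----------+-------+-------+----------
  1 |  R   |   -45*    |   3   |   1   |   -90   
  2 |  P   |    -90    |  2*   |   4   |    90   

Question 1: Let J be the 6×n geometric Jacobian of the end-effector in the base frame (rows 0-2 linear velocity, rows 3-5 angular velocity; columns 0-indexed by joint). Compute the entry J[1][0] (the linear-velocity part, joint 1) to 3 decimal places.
axis z_0 = ẑ; lever o_n−o_0 = (2.1213,0.7071,7.0000)
cross product → J_v[:, 0] = (-0.7071,2.1213,0.0000)
J_ω[:, 0] = z_0
entry J[1][0] = 2.1213

2.121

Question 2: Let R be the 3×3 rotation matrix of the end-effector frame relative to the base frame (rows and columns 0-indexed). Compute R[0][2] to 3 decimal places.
-0.707

End-effector z-axis (col 2 of R) = (-0.7071,0.7071,0.0000)
R[0][2] = -0.7071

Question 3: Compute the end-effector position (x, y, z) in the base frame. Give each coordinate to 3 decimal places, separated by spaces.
after link 1: o_1 = (0.7071, -0.7071, 3.0000)
after link 2: o_2 = (2.1213, 0.7071, 7.0000)

2.121 0.707 7.000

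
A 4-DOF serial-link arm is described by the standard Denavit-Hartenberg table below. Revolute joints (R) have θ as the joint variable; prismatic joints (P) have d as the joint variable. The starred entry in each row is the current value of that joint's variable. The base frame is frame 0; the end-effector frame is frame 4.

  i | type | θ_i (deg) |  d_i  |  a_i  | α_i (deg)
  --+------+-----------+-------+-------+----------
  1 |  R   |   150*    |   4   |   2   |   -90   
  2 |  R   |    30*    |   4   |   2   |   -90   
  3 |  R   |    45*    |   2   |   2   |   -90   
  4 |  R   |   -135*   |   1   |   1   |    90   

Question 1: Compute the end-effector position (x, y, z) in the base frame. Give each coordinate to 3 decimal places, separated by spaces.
after link 1: o_1 = (-1.7321, 1.0000, 4.0000)
after link 2: o_2 = (-5.2321, -1.5981, 3.0000)
after link 3: o_3 = (-4.7196, -0.2610, 0.5608)
after link 4: o_4 = (-3.4045, -0.7811, 0.5520)

-3.405 -0.781 0.552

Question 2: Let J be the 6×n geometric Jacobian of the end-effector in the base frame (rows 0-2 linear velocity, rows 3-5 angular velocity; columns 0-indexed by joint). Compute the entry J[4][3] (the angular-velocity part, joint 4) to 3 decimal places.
0.306

axis z_3 = (0.8839,0.3062,0.3536); lever o_n−o_3 = (1.3151,-0.5201,-0.0088)
cross product → J_v[:, 3] = (0.1812,0.4727,-0.8624)
J_ω[:, 3] = z_3
entry J[4][3] = 0.3062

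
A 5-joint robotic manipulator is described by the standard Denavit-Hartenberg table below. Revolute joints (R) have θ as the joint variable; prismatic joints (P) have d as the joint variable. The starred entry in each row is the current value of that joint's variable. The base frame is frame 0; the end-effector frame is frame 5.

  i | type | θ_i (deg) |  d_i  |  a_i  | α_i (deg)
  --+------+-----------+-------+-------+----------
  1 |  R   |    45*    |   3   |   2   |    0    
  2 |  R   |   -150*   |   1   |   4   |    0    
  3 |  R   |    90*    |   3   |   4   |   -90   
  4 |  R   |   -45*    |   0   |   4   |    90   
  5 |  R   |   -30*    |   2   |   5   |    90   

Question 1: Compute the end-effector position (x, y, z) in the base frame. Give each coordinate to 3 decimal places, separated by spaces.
after link 1: o_1 = (1.4142, 1.4142, 3.0000)
after link 2: o_2 = (0.3789, -2.4495, 4.0000)
after link 3: o_3 = (4.2426, -3.4848, 7.0000)
after link 4: o_4 = (6.9747, -4.2168, 9.8284)
after link 5: o_5 = (7.9192, -7.0581, 14.3045)

7.919 -7.058 14.305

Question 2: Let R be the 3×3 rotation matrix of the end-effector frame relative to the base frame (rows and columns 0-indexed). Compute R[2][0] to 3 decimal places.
End-effector x-axis (col 0 of R) = (0.4621,-0.6415,0.6124)
R[2][0] = 0.6124

0.612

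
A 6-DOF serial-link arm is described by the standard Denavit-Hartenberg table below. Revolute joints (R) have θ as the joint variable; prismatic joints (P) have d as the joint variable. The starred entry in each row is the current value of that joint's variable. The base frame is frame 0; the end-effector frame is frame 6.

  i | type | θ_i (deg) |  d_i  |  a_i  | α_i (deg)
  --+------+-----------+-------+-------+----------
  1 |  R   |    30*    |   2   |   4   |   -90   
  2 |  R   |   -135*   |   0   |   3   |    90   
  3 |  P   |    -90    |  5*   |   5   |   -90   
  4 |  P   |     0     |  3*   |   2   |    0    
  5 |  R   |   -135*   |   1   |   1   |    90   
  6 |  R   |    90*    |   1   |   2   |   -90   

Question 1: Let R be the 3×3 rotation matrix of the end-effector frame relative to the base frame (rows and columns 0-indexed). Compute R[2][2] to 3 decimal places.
0.500

End-effector z-axis (col 2 of R) = (0.7866,-0.3624,0.5000)
R[2][2] = 0.5000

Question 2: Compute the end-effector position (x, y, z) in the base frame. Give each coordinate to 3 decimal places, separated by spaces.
after link 1: o_1 = (3.4641, 2.0000, 2.0000)
after link 2: o_2 = (1.6270, 0.9393, 4.1213)
after link 3: o_3 = (1.0651, -5.1586, 0.5858)
after link 4: o_4 = (0.2280, -7.9513, 2.7071)
after link 5: o_5 = (-1.1709, -7.9424, 2.9142)
after link 6: o_6 = (-2.3162, -7.7872, 4.8284)

-2.316 -7.787 4.828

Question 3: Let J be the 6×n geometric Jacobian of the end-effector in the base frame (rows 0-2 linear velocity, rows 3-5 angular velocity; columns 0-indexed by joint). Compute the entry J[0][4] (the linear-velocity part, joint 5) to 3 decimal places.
-0.866

axis z_4 = (-0.6124,-0.3536,0.7071); lever o_n−o_4 = (-2.5442,0.1641,2.1213)
cross product → J_v[:, 4] = (-0.8660,-0.5000,-1.0000)
J_ω[:, 4] = z_4
entry J[0][4] = -0.8660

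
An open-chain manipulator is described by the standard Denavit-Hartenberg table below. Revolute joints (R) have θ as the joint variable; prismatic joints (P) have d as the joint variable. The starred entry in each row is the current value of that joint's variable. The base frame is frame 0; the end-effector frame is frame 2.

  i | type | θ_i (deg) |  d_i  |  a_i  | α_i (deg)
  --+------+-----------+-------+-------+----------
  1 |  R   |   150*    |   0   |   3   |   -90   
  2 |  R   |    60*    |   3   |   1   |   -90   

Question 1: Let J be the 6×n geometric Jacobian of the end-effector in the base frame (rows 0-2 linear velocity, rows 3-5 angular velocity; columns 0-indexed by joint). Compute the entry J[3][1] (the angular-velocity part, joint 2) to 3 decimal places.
axis z_1 = (-0.5000,-0.8660,0.0000); lever o_n−o_1 = (-1.9330,-2.3481,-0.8660)
cross product → J_v[:, 1] = (0.7500,-0.4330,-0.5000)
J_ω[:, 1] = z_1
entry J[3][1] = -0.5000

-0.500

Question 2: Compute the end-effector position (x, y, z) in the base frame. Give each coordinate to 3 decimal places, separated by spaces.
-4.531 -0.848 -0.866

after link 1: o_1 = (-2.5981, 1.5000, 0.0000)
after link 2: o_2 = (-4.5311, -0.8481, -0.8660)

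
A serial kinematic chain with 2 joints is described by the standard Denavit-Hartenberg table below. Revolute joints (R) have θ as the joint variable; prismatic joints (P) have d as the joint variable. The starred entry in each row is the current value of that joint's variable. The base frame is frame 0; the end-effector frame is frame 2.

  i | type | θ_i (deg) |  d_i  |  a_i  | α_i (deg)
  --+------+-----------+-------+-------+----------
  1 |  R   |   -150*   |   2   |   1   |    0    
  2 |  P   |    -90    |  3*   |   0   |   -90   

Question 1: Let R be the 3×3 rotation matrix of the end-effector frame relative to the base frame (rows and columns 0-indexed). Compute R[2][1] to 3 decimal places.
End-effector y-axis (col 1 of R) = (-0.0000,-0.0000,-1.0000)
R[2][1] = -1.0000

-1.000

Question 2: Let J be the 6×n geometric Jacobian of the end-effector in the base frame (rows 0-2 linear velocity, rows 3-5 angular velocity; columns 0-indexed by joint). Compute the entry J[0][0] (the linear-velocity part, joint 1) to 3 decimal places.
0.500

axis z_0 = ẑ; lever o_n−o_0 = (-0.8660,-0.5000,5.0000)
cross product → J_v[:, 0] = (0.5000,-0.8660,0.0000)
J_ω[:, 0] = z_0
entry J[0][0] = 0.5000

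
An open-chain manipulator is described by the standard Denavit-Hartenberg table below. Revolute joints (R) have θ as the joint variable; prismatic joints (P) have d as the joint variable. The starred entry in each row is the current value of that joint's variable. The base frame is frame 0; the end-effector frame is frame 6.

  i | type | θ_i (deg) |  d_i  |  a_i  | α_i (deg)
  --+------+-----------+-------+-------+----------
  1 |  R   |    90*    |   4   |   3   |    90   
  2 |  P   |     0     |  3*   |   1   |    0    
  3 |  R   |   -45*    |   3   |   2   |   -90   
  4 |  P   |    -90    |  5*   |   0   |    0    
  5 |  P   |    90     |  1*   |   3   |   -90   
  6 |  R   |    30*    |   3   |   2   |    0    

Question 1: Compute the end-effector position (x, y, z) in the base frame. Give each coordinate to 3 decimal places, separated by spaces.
3.000 12.296 2.775

after link 1: o_1 = (0.0000, 3.0000, 4.0000)
after link 2: o_2 = (3.0000, 4.0000, 4.0000)
after link 3: o_3 = (6.0000, 5.4142, 2.5858)
after link 4: o_4 = (6.0000, 8.9497, 6.1213)
after link 5: o_5 = (6.0000, 11.7782, 4.7071)
after link 6: o_6 = (3.0000, 12.2958, 2.7753)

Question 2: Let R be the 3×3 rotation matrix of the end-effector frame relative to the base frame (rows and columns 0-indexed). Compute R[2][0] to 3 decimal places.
-0.966

End-effector x-axis (col 0 of R) = (0.0000,0.2588,-0.9659)
R[2][0] = -0.9659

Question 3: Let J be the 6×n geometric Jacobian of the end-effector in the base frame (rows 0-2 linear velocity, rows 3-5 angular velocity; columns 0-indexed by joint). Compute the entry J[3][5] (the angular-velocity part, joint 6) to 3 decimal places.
-1.000

axis z_5 = (-1.0000,0.0000,0.0000); lever o_n−o_5 = (-3.0000,0.5176,-1.9319)
cross product → J_v[:, 5] = (-0.0000,-1.9319,-0.5176)
J_ω[:, 5] = z_5
entry J[3][5] = -1.0000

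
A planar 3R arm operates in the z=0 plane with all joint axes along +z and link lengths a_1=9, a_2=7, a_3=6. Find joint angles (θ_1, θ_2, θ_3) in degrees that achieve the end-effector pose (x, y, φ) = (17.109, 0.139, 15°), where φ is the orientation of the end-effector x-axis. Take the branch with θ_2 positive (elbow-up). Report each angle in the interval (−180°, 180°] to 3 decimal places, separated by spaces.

-45.000 90.003 -30.003

wrist centre = target − a_3·(cos φ, sin φ) = (11.3134, -1.4139)
cos θ_2 = (129.9932−9²−7²)/(2·9·7) = -0.0001; θ_2 = 90.0031° (elbow-up)
β = atan2(-1.4139,11.3134) = -7.1237°; ψ = atan2(7.0000,8.9996) = 37.8762°
θ_1 = β − ψ = -44.9998°
θ_3 = φ − θ_1 − θ_2 = -30.0033° (wrapped to (-180°,180°])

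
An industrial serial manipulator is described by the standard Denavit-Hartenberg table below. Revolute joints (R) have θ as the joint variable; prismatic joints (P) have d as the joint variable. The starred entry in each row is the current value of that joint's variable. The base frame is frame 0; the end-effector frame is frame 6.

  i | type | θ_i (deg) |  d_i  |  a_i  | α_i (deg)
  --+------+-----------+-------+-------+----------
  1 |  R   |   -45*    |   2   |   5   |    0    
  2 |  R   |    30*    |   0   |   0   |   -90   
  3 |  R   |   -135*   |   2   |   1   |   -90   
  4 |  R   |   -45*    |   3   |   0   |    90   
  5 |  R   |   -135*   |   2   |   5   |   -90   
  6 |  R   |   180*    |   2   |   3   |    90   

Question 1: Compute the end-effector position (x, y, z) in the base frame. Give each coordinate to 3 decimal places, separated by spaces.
after link 1: o_1 = (3.5355, -3.5355, 2.0000)
after link 2: o_2 = (3.5355, -3.5355, 2.0000)
after link 3: o_3 = (3.3702, -1.4207, 2.7071)
after link 4: o_4 = (5.4192, -1.9697, 4.8284)
after link 5: o_5 = (5.3968, -3.0878, -0.4393)
after link 6: o_6 = (4.8193, -0.3449, 1.8284)

4.819 -0.345 1.828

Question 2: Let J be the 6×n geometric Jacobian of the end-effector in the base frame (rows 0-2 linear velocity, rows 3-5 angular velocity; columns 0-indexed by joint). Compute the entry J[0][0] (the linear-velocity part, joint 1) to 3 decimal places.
0.345

axis z_0 = ẑ; lever o_n−o_0 = (4.8193,-0.3449,1.8284)
cross product → J_v[:, 0] = (0.3449,4.8193,-0.0000)
J_ω[:, 0] = z_0
entry J[0][0] = 0.3449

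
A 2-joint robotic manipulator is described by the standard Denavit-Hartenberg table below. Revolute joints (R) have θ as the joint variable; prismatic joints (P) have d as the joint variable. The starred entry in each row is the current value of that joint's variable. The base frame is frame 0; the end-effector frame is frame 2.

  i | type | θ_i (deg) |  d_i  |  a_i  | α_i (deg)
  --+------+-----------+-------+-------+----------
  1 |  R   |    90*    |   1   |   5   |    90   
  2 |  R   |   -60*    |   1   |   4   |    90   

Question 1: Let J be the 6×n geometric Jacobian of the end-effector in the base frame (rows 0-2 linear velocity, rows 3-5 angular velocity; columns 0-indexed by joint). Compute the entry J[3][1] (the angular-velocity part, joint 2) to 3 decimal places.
axis z_1 = (1.0000,-0.0000,0.0000); lever o_n−o_1 = (1.0000,2.0000,-3.4641)
cross product → J_v[:, 1] = (0.0000,3.4641,2.0000)
J_ω[:, 1] = z_1
entry J[3][1] = 1.0000

1.000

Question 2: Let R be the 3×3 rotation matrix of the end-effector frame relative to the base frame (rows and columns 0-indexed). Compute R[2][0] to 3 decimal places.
-0.866

End-effector x-axis (col 0 of R) = (0.0000,0.5000,-0.8660)
R[2][0] = -0.8660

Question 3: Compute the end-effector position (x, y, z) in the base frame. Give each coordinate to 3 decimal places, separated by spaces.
1.000 7.000 -2.464

after link 1: o_1 = (0.0000, 5.0000, 1.0000)
after link 2: o_2 = (1.0000, 7.0000, -2.4641)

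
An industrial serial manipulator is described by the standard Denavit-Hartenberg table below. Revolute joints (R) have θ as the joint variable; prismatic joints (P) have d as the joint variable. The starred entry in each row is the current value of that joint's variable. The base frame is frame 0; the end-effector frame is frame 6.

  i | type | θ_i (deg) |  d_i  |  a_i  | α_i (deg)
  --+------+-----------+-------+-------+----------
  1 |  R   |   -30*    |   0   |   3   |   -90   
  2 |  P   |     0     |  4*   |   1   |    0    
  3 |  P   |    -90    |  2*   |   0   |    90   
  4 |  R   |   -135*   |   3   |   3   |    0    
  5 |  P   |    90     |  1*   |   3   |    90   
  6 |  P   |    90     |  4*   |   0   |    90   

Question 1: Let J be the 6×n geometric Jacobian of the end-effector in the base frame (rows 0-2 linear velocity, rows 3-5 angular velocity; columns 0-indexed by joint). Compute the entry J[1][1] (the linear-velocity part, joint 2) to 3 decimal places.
prismatic axis z_1 = (0.5000,0.8660,0.0000)
J_v[:, 1] = z_1; J_ω[:, 1] = (0,0,0)
entry J[1][1] = 0.8660

0.866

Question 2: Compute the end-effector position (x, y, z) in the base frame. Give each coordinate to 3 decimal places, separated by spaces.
-0.536 -0.928 -2.828

after link 1: o_1 = (2.5981, -1.5000, 0.0000)
after link 2: o_2 = (5.4641, 1.4641, 0.0000)
after link 3: o_3 = (6.4641, 3.1962, 0.0000)
after link 4: o_4 = (2.8054, 2.8590, -2.1213)
after link 5: o_5 = (0.8787, 1.5219, 0.0000)
after link 6: o_6 = (-0.5355, -0.9276, -2.8284)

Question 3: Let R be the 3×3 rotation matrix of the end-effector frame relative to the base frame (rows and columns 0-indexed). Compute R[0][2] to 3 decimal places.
End-effector z-axis (col 2 of R) = (-0.3536,-0.6124,0.7071)
R[0][2] = -0.3536

-0.354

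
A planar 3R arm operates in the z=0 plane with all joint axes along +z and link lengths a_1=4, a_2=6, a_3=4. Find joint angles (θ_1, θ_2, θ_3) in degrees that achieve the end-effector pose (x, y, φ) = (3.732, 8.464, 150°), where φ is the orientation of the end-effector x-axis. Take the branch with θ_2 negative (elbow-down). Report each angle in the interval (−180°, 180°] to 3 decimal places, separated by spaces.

60.003 -30.005 120.002

wrist centre = target − a_3·(cos φ, sin φ) = (7.1961, 6.4640)
cos θ_2 = (93.5672−4²−6²)/(2·4·6) = 0.8660; θ_2 = -30.0049° (elbow-down)
β = atan2(6.4640,7.1961) = 41.9322°; ψ = atan2(-3.0004,9.1959) = -18.0705°
θ_1 = β − ψ = 60.0027°
θ_3 = φ − θ_1 − θ_2 = 120.0022° (wrapped to (-180°,180°])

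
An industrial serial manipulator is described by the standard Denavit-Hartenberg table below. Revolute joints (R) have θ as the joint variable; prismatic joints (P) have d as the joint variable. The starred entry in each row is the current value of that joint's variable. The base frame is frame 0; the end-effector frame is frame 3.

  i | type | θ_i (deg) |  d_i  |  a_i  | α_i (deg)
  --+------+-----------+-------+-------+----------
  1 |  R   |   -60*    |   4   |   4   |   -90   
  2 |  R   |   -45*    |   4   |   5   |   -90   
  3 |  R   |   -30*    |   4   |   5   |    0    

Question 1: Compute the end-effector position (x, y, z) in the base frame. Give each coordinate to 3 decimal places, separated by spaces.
12.342 -8.377 7.769

after link 1: o_1 = (2.0000, -3.4641, 4.0000)
after link 2: o_2 = (7.2319, -4.5260, 7.5355)
after link 3: o_3 = (12.3421, -8.3771, 7.7690)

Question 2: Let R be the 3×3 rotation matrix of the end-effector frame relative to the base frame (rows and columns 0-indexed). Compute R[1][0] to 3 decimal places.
-0.280

End-effector x-axis (col 0 of R) = (0.7392,-0.2803,0.6124)
R[1][0] = -0.2803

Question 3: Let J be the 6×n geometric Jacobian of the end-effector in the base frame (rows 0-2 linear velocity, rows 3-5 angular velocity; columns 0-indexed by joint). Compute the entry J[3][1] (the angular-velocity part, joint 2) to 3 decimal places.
0.866

axis z_1 = (0.8660,0.5000,0.0000); lever o_n−o_1 = (10.3421,-4.9130,3.7690)
cross product → J_v[:, 1] = (1.8845,-3.2640,-9.4258)
J_ω[:, 1] = z_1
entry J[3][1] = 0.8660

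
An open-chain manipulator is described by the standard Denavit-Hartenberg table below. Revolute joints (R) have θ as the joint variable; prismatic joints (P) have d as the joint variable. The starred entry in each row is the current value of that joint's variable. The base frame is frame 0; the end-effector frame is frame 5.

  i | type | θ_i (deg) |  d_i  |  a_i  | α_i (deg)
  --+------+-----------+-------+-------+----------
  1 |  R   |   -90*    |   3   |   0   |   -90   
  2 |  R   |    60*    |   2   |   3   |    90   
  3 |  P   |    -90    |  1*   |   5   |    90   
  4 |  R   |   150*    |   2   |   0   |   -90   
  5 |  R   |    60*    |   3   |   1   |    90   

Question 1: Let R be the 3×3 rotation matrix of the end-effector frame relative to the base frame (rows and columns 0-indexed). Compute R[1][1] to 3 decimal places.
End-effector y-axis (col 1 of R) = (0.5000,0.7500,-0.4330)
R[1][1] = 0.7500

0.750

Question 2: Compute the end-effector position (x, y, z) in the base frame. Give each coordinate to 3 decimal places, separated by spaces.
after link 1: o_1 = (0.0000, 0.0000, 3.0000)
after link 2: o_2 = (2.0000, -1.5000, 0.4019)
after link 3: o_3 = (-3.0000, -2.3660, 0.9019)
after link 4: o_4 = (-3.0000, -1.3660, 2.6340)
after link 5: o_5 = (-1.0670, 0.2345, 0.7099)

-1.067 0.234 0.710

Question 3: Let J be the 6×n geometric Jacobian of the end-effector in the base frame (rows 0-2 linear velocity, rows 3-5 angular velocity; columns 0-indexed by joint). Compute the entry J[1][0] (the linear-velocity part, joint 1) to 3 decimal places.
-1.067

axis z_0 = ẑ; lever o_n−o_0 = (-1.0670,0.2345,0.7099)
cross product → J_v[:, 0] = (-0.2345,-1.0670,0.0000)
J_ω[:, 0] = z_0
entry J[1][0] = -1.0670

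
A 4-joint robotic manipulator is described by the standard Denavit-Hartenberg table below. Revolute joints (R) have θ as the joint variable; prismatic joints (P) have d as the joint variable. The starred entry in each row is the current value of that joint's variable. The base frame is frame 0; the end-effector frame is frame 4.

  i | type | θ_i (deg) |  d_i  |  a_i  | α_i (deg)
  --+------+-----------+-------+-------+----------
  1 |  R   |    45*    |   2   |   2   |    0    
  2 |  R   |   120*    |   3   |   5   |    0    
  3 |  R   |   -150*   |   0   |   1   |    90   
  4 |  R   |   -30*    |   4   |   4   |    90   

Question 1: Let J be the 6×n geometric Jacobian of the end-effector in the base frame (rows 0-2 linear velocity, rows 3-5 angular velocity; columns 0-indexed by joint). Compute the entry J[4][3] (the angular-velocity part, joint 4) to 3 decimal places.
axis z_3 = (0.2588,-0.9659,0.0000); lever o_n−o_3 = (4.3813,-2.9671,-2.0000)
cross product → J_v[:, 3] = (1.9319,0.5176,3.4641)
J_ω[:, 3] = z_3
entry J[4][3] = -0.9659

-0.966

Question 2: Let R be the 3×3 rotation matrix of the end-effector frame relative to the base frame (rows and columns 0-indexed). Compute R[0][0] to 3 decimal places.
End-effector x-axis (col 0 of R) = (0.8365,0.2241,-0.5000)
R[0][0] = 0.8365

0.837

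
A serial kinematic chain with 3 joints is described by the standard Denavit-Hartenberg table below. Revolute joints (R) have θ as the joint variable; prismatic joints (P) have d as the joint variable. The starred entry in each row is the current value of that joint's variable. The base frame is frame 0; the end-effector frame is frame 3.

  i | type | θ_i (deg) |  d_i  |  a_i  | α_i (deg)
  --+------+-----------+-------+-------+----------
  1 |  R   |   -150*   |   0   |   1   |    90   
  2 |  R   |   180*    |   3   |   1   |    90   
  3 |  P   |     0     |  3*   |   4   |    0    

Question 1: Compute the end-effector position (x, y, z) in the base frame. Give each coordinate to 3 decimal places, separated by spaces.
after link 1: o_1 = (-0.8660, -0.5000, 0.0000)
after link 2: o_2 = (-1.5000, 2.5981, 0.0000)
after link 3: o_3 = (1.9641, 4.5981, 3.0000)

1.964 4.598 3.000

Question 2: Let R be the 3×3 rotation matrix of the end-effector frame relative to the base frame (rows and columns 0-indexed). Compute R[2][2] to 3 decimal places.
End-effector z-axis (col 2 of R) = (-0.0000,-0.0000,1.0000)
R[2][2] = 1.0000

1.000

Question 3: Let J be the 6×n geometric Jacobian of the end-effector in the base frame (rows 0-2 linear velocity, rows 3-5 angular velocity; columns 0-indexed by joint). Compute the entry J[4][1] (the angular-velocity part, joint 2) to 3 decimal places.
0.866

axis z_1 = (-0.5000,0.8660,0.0000); lever o_n−o_1 = (2.8301,5.0981,3.0000)
cross product → J_v[:, 1] = (2.5981,1.5000,-5.0000)
J_ω[:, 1] = z_1
entry J[4][1] = 0.8660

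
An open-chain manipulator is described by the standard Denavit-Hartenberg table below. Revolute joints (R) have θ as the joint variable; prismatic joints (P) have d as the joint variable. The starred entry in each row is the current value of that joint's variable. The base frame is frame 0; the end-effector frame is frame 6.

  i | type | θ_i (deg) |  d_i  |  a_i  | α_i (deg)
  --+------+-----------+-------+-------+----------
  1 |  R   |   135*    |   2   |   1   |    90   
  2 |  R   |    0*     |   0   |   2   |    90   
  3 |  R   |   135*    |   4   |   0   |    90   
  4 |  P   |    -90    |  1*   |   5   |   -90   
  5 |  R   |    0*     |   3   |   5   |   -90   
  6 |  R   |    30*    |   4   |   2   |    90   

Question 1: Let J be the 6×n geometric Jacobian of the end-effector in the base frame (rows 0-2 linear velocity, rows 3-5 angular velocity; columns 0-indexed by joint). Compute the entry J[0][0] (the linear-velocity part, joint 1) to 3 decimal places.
0.879

axis z_0 = ẑ; lever o_n−o_0 = (-0.1213,-0.8787,9.7321)
cross product → J_v[:, 0] = (0.8787,-0.1213,0.0000)
J_ω[:, 0] = z_0
entry J[0][0] = 0.8787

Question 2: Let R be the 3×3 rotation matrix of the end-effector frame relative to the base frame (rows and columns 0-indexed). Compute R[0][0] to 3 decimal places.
End-effector x-axis (col 0 of R) = (-0.5000,-0.0000,0.8660)
R[0][0] = -0.5000

-0.500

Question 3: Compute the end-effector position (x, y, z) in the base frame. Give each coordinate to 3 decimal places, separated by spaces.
after link 1: o_1 = (-0.7071, 0.7071, 2.0000)
after link 2: o_2 = (-2.1213, 2.1213, 2.0000)
after link 3: o_3 = (-2.1213, 2.1213, -2.0000)
after link 4: o_4 = (-2.1213, 3.1213, 3.0000)
after link 5: o_5 = (0.8787, 3.1213, 8.0000)
after link 6: o_6 = (-0.1213, -0.8787, 9.7321)

-0.121 -0.879 9.732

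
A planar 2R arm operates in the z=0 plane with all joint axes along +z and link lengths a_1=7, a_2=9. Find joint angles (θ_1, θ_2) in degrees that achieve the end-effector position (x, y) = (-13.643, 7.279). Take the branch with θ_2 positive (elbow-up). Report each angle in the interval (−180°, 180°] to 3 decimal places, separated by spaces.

134.998 30.004

cos θ_2 = (239.1153−7²−9²)/(2·7·9) = 0.8660; θ_2 = 30.0036° (elbow-up)
β = atan2(7.2790,-13.6430) = 151.9186°; ψ = atan2(4.5005,14.7939) = 16.9203°
θ_1 = β − ψ = 134.9982°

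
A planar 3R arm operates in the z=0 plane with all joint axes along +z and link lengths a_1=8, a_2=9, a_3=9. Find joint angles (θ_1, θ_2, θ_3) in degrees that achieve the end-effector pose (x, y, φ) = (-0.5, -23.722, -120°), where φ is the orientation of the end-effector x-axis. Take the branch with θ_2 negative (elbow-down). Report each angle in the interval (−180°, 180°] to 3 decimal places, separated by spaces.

-59.994 -30.011 -29.995

wrist centre = target − a_3·(cos φ, sin φ) = (4.0000, -15.9278)
cos θ_2 = (269.6939−8²−9²)/(2·8·9) = 0.8659; θ_2 = -30.0109° (elbow-down)
β = atan2(-15.9278,4.0000) = -75.9026°; ψ = atan2(-4.5015,15.7934) = -15.9088°
θ_1 = β − ψ = -59.9938°
θ_3 = φ − θ_1 − θ_2 = -29.9952° (wrapped to (-180°,180°])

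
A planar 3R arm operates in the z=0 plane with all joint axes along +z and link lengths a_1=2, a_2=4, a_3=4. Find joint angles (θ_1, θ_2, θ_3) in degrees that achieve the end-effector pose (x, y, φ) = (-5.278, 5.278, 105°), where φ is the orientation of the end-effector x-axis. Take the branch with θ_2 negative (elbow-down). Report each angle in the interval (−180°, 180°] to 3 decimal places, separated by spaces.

wrist centre = target − a_3·(cos φ, sin φ) = (-4.2427, 1.4143)
cos θ_2 = (20.0009−2²−4²)/(2·2·4) = 0.0001; θ_2 = -89.9966° (elbow-down)
β = atan2(1.4143,-4.2427) = 161.5644°; ψ = atan2(-4.0000,2.0002) = -63.4323°
θ_1 = β − ψ = 224.9966°
θ_3 = φ − θ_1 − θ_2 = -30.0000° (wrapped to (-180°,180°])

-135.003 -89.997 -30.000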